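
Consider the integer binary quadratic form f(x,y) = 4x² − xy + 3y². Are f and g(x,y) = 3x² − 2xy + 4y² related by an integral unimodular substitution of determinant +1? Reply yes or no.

D₁ = -47, D₂ = -44
discriminants differ ⇒ not SL₂(ℤ)-equivalent

no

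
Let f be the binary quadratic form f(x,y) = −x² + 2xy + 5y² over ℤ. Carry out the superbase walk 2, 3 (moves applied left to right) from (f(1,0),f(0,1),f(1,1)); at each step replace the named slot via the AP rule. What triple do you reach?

start (-1,5,6) = (f(1,0),f(0,1),f(1,1))
replace slot 2: 2·((-1)+6) − 5 = 5 → (-1,5,6)
replace slot 3: 2·((-1)+5) − 6 = 2 → (-1,5,2)

-1,5,2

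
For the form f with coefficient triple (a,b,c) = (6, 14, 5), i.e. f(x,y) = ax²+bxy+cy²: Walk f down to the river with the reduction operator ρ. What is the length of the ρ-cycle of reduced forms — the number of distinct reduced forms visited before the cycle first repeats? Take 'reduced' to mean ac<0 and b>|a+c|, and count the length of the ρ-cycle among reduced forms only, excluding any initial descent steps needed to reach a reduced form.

D = 76, ⌊√D⌋ = 8
descent: ρ → (5,6,-2)  [lands on river]
river: ρ → (-2,6,5)
river: ρ → (5,4,-3)
river: ρ → (-3,8,1)
river: ρ → (1,8,-3)
river: ρ → (-3,4,5)
ρ-cycle length = 6 (tail of 1 descent step not counted)

6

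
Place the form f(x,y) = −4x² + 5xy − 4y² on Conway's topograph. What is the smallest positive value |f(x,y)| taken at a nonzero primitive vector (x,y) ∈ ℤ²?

translate: b→3 (≡-5 mod 8), so (4,-5,4)→(4,3,3)
flip: (4,3,3)→(3,-3,4)
translate: b→3 (≡-3 mod 6), so (3,-3,4)→(3,3,4)
reduced (well bottom): (3,3,4) with a≤c, −a<b≤a
well minimum |f| = |-3| = 3 (negative-definite)

3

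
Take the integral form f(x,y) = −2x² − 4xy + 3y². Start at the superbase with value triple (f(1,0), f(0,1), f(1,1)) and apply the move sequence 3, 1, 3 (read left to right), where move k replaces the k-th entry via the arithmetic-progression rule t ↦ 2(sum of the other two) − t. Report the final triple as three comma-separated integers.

start (-2,3,-3) = (f(1,0),f(0,1),f(1,1))
replace slot 3: 2·((-2)+3) − (-3) = 5 → (-2,3,5)
replace slot 1: 2·(3+5) − (-2) = 18 → (18,3,5)
replace slot 3: 2·(18+3) − 5 = 37 → (18,3,37)

18,3,37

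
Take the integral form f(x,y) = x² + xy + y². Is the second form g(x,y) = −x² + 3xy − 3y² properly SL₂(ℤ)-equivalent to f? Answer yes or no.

D₁ = -3, D₂ = -3
f: reduced (well bottom): (1,1,1) with a≤c, −a<b≤a
g is negative-definite; reduce −g:
−g: translate: b→1 (≡-3 mod 2), so (1,-3,3)→(1,1,1)
−g: reduced (well bottom): (1,1,1) with a≤c, −a<b≤a
flip sign back: reduced form of g is (-1,-1,-1)
reduced forms (1, 1, 1) vs (-1, -1, -1) ⇒ inequivalent

no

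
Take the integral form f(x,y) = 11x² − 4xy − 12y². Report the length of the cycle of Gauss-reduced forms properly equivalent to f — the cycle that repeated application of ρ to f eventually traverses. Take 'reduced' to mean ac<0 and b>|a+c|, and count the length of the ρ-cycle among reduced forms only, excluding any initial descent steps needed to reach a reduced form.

D = 544, ⌊√D⌋ = 23
descent: ρ → (-12,4,11)  [lands on river]
river: ρ → (11,18,-5)
river: ρ → (-5,22,3)
river: ρ → (3,20,-12)
ρ-cycle length = 4 (tail of 1 descent step not counted)

4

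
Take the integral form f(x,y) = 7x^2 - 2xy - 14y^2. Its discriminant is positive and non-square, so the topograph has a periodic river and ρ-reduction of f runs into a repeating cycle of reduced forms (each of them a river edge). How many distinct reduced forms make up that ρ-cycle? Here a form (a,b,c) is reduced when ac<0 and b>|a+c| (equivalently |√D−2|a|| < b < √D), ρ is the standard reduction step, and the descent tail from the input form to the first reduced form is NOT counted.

D = 396, ⌊√D⌋ = 19
descent: ρ → (-14,2,7)
descent: ρ → (7,12,-9)  [lands on river]
river: ρ → (-9,6,10)
river: ρ → (10,14,-5)
river: ρ → (-5,16,7)
ρ-cycle length = 4 (tail of 2 descent steps not counted)

4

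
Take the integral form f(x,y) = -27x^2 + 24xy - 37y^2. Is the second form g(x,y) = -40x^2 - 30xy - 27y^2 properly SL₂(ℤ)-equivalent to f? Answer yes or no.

D₁ = -3420, D₂ = -3420
f is negative-definite; reduce −f:
−f: reduced (well bottom): (27,-24,37) with a≤c, −a<b≤a
flip sign back: reduced form of f is (-27,24,-37)
g is negative-definite; reduce −g:
−g: flip: (40,30,27)→(27,-30,40)
−g: translate: b→24 (≡-30 mod 54), so (27,-30,40)→(27,24,37)
−g: reduced (well bottom): (27,24,37) with a≤c, −a<b≤a
flip sign back: reduced form of g is (-27,-24,-37)
reduced forms (-27, 24, -37) vs (-27, -24, -37) ⇒ inequivalent

no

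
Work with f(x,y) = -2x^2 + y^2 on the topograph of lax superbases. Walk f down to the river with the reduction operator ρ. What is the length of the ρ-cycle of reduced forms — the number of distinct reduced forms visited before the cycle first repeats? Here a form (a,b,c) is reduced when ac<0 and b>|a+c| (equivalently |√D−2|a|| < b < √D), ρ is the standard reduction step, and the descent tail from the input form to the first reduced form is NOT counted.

D = 8, ⌊√D⌋ = 2
descent: ρ → (1,2,-1)  [lands on river]
river: ρ → (-1,2,1)
ρ-cycle length = 2 (tail of 1 descent step not counted)

2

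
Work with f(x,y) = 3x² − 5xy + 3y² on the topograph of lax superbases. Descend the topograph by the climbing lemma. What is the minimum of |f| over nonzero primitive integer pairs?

translate: b→1 (≡-5 mod 6), so (3,-5,3)→(3,1,1)
flip: (3,1,1)→(1,-1,3)
translate: b→1 (≡-1 mod 2), so (1,-1,3)→(1,1,3)
reduced (well bottom): (1,1,3) with a≤c, −a<b≤a
well minimum = a = 1

1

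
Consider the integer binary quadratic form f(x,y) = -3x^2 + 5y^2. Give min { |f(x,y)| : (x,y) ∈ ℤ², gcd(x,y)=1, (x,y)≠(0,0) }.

descent: ρ → (5,0,-3)
descent: ρ → (-3,6,2)  [lands on river]
river: ρ → (2,6,-3)
closes: descent 2, river 2
min |a| on river = 2

2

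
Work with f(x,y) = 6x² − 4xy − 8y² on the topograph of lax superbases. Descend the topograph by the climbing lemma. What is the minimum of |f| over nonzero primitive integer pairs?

descent: ρ → (-8,4,6)  [lands on river]
river: ρ → (6,8,-6)
river: ρ → (-6,4,8)
river: ρ → (8,12,-2)
river: ρ → (-2,12,8)
river: ρ → (8,4,-6)
river: ρ → (-6,8,6)
river: ρ → (6,4,-8)
river: ρ → (-8,12,2)
river: ρ → (2,12,-8)
closes: descent 1, river 10
min |a| on river = 2

2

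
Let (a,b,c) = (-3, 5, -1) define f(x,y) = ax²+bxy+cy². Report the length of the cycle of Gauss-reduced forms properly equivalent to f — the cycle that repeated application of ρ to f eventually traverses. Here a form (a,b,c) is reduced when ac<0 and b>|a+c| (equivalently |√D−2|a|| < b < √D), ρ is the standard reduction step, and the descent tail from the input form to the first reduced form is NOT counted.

D = 13, ⌊√D⌋ = 3
descent: ρ → (-1,3,1)  [lands on river]
river: ρ → (1,3,-1)
ρ-cycle length = 2 (tail of 1 descent step not counted)

2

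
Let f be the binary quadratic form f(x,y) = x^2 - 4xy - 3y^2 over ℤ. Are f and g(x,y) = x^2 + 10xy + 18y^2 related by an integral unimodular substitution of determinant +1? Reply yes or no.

D₁ = 28, D₂ = 28
river cycle of f (length 4): (-3, 4, 1), (1, 4, -3), (-3, 2, 2), (2, 2, -3)
river cycle of g (length 4): (1, 4, -3), (-3, 2, 2), (2, 2, -3), (-3, 4, 1)
cycles coincide ⇒ equivalent

yes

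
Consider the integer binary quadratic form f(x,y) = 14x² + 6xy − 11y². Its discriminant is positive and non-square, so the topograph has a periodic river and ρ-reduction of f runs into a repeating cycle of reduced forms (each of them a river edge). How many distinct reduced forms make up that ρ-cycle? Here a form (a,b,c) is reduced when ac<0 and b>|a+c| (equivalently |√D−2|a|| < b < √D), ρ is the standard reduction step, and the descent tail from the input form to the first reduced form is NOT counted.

D = 652, ⌊√D⌋ = 25
river: ρ → (-11,16,9)
river: ρ → (9,20,-7)
river: ρ → (-7,22,6)
river: ρ → (6,14,-19)
river: ρ → (-19,24,1)
river: ρ → (1,24,-19)
river: ρ → (-19,14,6)
river: ρ → (6,22,-7)
river: ρ → (-7,20,9)
river: ρ → (9,16,-11)
river: ρ → (-11,6,14)
river: ρ → (14,22,-3)
river: ρ → (-3,20,21)
river: ρ → (21,22,-2)
river: ρ → (-2,22,21)
river: ρ → (21,20,-3)
river: ρ → (-3,22,14)
river: ρ → (14,6,-11)
ρ-cycle length = 18 (tail of 0 descent steps not counted)

18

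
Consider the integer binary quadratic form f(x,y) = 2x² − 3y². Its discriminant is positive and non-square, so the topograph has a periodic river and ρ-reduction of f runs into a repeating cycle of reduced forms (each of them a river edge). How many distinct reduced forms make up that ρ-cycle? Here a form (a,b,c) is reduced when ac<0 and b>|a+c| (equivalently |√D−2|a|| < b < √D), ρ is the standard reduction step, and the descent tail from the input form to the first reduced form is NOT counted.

D = 24, ⌊√D⌋ = 4
descent: ρ → (-3,0,2)
descent: ρ → (2,4,-1)  [lands on river]
river: ρ → (-1,4,2)
ρ-cycle length = 2 (tail of 2 descent steps not counted)

2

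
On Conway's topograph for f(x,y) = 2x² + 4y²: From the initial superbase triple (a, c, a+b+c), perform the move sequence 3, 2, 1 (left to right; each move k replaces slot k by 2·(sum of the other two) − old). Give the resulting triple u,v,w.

start (2,4,6) = (f(1,0),f(0,1),f(1,1))
replace slot 3: 2·(2+4) − 6 = 6 → (2,4,6)
replace slot 2: 2·(2+6) − 4 = 12 → (2,12,6)
replace slot 1: 2·(12+6) − 2 = 34 → (34,12,6)

34,12,6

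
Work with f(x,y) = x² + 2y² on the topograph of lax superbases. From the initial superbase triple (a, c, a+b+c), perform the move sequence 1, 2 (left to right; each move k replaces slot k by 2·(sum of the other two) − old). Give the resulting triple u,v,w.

start (1,2,3) = (f(1,0),f(0,1),f(1,1))
replace slot 1: 2·(2+3) − 1 = 9 → (9,2,3)
replace slot 2: 2·(9+3) − 2 = 22 → (9,22,3)

9,22,3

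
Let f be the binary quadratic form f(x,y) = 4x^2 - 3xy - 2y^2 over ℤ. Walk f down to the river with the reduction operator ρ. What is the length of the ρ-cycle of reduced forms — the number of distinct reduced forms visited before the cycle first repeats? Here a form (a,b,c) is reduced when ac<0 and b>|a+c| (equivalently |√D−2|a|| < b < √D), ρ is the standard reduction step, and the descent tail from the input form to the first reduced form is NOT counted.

D = 41, ⌊√D⌋ = 6
descent: ρ → (-2,3,4)  [lands on river]
river: ρ → (4,5,-1)
river: ρ → (-1,5,4)
river: ρ → (4,3,-2)
river: ρ → (-2,5,2)
river: ρ → (2,3,-4)
river: ρ → (-4,5,1)
river: ρ → (1,5,-4)
river: ρ → (-4,3,2)
river: ρ → (2,5,-2)
ρ-cycle length = 10 (tail of 1 descent step not counted)

10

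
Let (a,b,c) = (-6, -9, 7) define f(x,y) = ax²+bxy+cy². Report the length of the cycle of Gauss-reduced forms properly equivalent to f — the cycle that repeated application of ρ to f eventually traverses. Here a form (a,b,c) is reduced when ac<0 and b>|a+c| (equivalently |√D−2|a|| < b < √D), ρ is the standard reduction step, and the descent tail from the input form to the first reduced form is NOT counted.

D = 249, ⌊√D⌋ = 15
descent: ρ → (7,9,-6)  [lands on river]
river: ρ → (-6,15,1)
river: ρ → (1,15,-6)
river: ρ → (-6,9,7)
river: ρ → (7,5,-8)
river: ρ → (-8,11,4)
river: ρ → (4,13,-5)
river: ρ → (-5,7,10)
river: ρ → (10,13,-2)
river: ρ → (-2,15,3)
river: ρ → (3,15,-2)
river: ρ → (-2,13,10)
river: ρ → (10,7,-5)
river: ρ → (-5,13,4)
river: ρ → (4,11,-8)
river: ρ → (-8,5,7)
ρ-cycle length = 16 (tail of 1 descent step not counted)

16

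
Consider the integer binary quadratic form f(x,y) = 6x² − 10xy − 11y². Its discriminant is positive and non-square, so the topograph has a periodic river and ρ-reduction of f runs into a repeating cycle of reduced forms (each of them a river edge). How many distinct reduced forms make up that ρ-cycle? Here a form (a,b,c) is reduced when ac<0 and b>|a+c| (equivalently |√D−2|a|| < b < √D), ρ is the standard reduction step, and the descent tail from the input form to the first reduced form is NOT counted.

D = 364, ⌊√D⌋ = 19
descent: ρ → (-11,10,6)  [lands on river]
river: ρ → (6,14,-7)
river: ρ → (-7,14,6)
river: ρ → (6,10,-11)
river: ρ → (-11,12,5)
river: ρ → (5,18,-2)
river: ρ → (-2,18,5)
river: ρ → (5,12,-11)
ρ-cycle length = 8 (tail of 1 descent step not counted)

8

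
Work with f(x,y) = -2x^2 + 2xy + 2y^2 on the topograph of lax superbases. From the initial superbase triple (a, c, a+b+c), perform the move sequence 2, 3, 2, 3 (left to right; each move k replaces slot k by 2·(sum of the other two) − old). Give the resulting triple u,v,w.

start (-2,2,2) = (f(1,0),f(0,1),f(1,1))
replace slot 2: 2·((-2)+2) − 2 = -2 → (-2,-2,2)
replace slot 3: 2·((-2)+(-2)) − 2 = -10 → (-2,-2,-10)
replace slot 2: 2·((-2)+(-10)) − (-2) = -22 → (-2,-22,-10)
replace slot 3: 2·((-2)+(-22)) − (-10) = -38 → (-2,-22,-38)

-2,-22,-38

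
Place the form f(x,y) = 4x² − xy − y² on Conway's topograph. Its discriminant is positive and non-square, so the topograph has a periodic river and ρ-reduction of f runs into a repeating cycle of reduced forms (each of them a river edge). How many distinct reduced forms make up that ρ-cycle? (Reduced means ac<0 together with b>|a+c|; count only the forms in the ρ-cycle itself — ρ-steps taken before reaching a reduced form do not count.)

D = 17, ⌊√D⌋ = 4
descent: ρ → (-1,3,2)  [lands on river]
river: ρ → (2,1,-2)
river: ρ → (-2,3,1)
river: ρ → (1,3,-2)
river: ρ → (-2,1,2)
river: ρ → (2,3,-1)
ρ-cycle length = 6 (tail of 1 descent step not counted)

6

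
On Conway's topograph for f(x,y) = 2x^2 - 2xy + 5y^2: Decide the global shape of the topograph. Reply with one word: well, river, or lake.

D = b²−4ac = (-2)² − 4·2·5 = -36
D < 0 ⇒ definite ⇒ every region one sign ⇒ single well

well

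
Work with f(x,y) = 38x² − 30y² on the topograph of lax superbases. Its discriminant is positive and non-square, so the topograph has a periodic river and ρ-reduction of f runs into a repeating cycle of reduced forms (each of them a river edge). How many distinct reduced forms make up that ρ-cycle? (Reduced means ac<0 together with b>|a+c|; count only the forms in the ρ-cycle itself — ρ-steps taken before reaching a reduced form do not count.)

D = 4560, ⌊√D⌋ = 67
descent: ρ → (-30,60,8)  [lands on river]
river: ρ → (8,52,-58)
river: ρ → (-58,64,2)
river: ρ → (2,64,-58)
river: ρ → (-58,52,8)
river: ρ → (8,60,-30)
ρ-cycle length = 6 (tail of 1 descent step not counted)

6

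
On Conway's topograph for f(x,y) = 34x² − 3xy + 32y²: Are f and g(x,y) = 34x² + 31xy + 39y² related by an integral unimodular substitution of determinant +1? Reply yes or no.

D₁ = -4343, D₂ = -4343
f: flip: (34,-3,32)→(32,3,34)
f: reduced (well bottom): (32,3,34) with a≤c, −a<b≤a
g: reduced (well bottom): (34,31,39) with a≤c, −a<b≤a
reduced forms (32, 3, 34) vs (34, 31, 39) ⇒ inequivalent

no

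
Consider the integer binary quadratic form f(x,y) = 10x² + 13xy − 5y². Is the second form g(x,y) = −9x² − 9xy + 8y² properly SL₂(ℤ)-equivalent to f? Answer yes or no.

D₁ = 369, D₂ = 369
river cycle of f (length 16): (-5, 17, 4), (4, 15, -9), (-9, 3, 10), (10, 17, -2), (-2, 19, 1), (1, 19, -2), (-2, 17, 10), (10, 3, -9), (-9, 15, 4), (4, 17, -5), … (6 more)
river cycle of g (length 16): (8, 9, -9), (-9, 9, 8), (8, 7, -10), (-10, 13, 5), (5, 17, -4), (-4, 15, 9), (9, 3, -10), (-10, 17, 2), (2, 19, -1), (-1, 19, 2), … (6 more)
cycles differ ⇒ inequivalent

no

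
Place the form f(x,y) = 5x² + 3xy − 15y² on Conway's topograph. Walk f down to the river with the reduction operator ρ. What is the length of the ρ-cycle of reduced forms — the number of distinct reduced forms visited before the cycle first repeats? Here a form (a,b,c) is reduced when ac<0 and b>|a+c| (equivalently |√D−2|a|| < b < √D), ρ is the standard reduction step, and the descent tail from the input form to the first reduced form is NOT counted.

D = 309, ⌊√D⌋ = 17
descent: ρ → (-15,-3,5)
descent: ρ → (5,13,-7)  [lands on river]
river: ρ → (-7,15,3)
river: ρ → (3,15,-7)
river: ρ → (-7,13,5)
river: ρ → (5,17,-1)
river: ρ → (-1,17,5)
ρ-cycle length = 6 (tail of 2 descent steps not counted)

6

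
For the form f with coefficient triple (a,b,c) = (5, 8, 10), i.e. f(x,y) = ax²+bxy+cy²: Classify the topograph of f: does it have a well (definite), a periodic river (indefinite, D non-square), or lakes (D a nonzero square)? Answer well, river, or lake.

D = b²−4ac = 8² − 4·5·10 = -136
D < 0 ⇒ definite ⇒ every region one sign ⇒ single well

well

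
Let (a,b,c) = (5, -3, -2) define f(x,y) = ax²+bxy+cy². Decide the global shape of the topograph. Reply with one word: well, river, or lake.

D = b²−4ac = (-3)² − 4·5·(-2) = 49
D = 7² is a perfect square ⇒ form factors over ℤ ⇒ lakes

lake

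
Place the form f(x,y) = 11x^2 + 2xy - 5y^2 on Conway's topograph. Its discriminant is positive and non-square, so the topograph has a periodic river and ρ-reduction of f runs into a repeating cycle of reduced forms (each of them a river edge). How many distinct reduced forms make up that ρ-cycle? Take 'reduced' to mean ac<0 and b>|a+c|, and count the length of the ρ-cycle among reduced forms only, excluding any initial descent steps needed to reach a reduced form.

D = 224, ⌊√D⌋ = 14
descent: ρ → (-5,8,8)  [lands on river]
river: ρ → (8,8,-5)
river: ρ → (-5,12,4)
river: ρ → (4,12,-5)
ρ-cycle length = 4 (tail of 1 descent step not counted)

4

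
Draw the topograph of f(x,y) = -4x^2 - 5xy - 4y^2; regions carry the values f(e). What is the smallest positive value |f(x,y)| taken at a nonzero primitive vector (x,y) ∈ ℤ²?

translate: b→-3 (≡5 mod 8), so (4,5,4)→(4,-3,3)
flip: (4,-3,3)→(3,3,4)
reduced (well bottom): (3,3,4) with a≤c, −a<b≤a
well minimum |f| = |-3| = 3 (negative-definite)

3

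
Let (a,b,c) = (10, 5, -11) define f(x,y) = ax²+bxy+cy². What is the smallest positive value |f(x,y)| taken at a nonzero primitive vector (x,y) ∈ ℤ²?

river: ρ → (-11,17,4)
river: ρ → (4,15,-15)
river: ρ → (-15,15,4)
river: ρ → (4,17,-11)
river: ρ → (-11,5,10)
river: ρ → (10,15,-6)
river: ρ → (-6,21,1)
river: ρ → (1,21,-6)
river: ρ → (-6,15,10)
river: ρ → (10,5,-11)
closes: descent 0, river 10
min |a| on river = 1

1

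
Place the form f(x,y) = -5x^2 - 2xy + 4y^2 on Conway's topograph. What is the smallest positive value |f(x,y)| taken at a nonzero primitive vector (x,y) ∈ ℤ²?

descent: ρ → (4,2,-5)  [lands on river]
river: ρ → (-5,8,1)
river: ρ → (1,8,-5)
river: ρ → (-5,2,4)
river: ρ → (4,6,-3)
river: ρ → (-3,6,4)
closes: descent 1, river 6
min |a| on river = 1

1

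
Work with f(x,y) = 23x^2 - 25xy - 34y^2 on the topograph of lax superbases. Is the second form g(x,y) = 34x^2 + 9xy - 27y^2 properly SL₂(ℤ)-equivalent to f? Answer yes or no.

D₁ = 3753, D₂ = 3753
river cycle of f (length 22): (-34, 25, 23), (23, 21, -36), (-36, 51, 8), (8, 61, -1), (-1, 61, 8), (8, 51, -36), (-36, 21, 23), (23, 25, -34), (-34, 43, 14), (14, 41, -37), … (12 more)
river cycle of g (length 14): (-27, 45, 16), (16, 51, -18), (-18, 57, 7), (7, 55, -26), (-26, 49, 13), (13, 55, -14), (-14, 57, 9), (9, 51, -32), (-32, 13, 28), (28, 43, -17), … (4 more)
cycles differ ⇒ inequivalent

no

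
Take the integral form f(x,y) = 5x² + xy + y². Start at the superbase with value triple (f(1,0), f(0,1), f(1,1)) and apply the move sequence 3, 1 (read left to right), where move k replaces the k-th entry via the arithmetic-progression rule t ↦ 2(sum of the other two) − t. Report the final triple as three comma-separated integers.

start (5,1,7) = (f(1,0),f(0,1),f(1,1))
replace slot 3: 2·(5+1) − 7 = 5 → (5,1,5)
replace slot 1: 2·(1+5) − 5 = 7 → (7,1,5)

7,1,5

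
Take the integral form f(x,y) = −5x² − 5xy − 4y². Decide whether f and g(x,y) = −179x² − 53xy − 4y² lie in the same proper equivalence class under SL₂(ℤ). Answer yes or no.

D₁ = -55, D₂ = -55
f is negative-definite; reduce −f:
−f: flip: (5,5,4)→(4,-5,5)
−f: translate: b→3 (≡-5 mod 8), so (4,-5,5)→(4,3,4)
−f: reduced (well bottom): (4,3,4) with a≤c, −a<b≤a
flip sign back: reduced form of f is (-4,-3,-4)
g is negative-definite; reduce −g:
−g: flip: (179,53,4)→(4,-53,179)
−g: translate: b→3 (≡-53 mod 8), so (4,-53,179)→(4,3,4)
−g: reduced (well bottom): (4,3,4) with a≤c, −a<b≤a
flip sign back: reduced form of g is (-4,-3,-4)
reduced forms (-4, -3, -4) vs (-4, -3, -4) ⇒ equivalent

yes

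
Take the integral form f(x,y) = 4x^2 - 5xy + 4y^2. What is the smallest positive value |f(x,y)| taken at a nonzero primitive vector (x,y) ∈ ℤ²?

translate: b→3 (≡-5 mod 8), so (4,-5,4)→(4,3,3)
flip: (4,3,3)→(3,-3,4)
translate: b→3 (≡-3 mod 6), so (3,-3,4)→(3,3,4)
reduced (well bottom): (3,3,4) with a≤c, −a<b≤a
well minimum = a = 3

3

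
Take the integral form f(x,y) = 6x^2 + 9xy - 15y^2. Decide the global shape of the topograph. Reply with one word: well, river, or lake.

D = b²−4ac = 9² − 4·6·(-15) = 441
D = 21² is a perfect square ⇒ form factors over ℤ ⇒ lakes

lake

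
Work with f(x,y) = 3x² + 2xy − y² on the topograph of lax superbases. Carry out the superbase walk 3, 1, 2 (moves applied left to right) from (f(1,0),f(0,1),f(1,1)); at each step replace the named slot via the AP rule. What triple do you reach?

start (3,-1,4) = (f(1,0),f(0,1),f(1,1))
replace slot 3: 2·(3+(-1)) − 4 = 0 → (3,-1,0)
replace slot 1: 2·((-1)+0) − 3 = -5 → (-5,-1,0)
replace slot 2: 2·((-5)+0) − (-1) = -9 → (-5,-9,0)

-5,-9,0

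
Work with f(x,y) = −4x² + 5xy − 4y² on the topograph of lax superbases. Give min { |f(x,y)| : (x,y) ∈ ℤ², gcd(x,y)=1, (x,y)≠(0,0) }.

translate: b→3 (≡-5 mod 8), so (4,-5,4)→(4,3,3)
flip: (4,3,3)→(3,-3,4)
translate: b→3 (≡-3 mod 6), so (3,-3,4)→(3,3,4)
reduced (well bottom): (3,3,4) with a≤c, −a<b≤a
well minimum |f| = |-3| = 3 (negative-definite)

3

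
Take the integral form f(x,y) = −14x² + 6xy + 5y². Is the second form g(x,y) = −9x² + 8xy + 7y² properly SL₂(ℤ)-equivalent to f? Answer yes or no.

D₁ = 316, D₂ = 316
river cycle of f (length 6): (5, 14, -6), (-6, 10, 9), (9, 8, -7), (-7, 6, 10), (10, 14, -3), (-3, 16, 5)
river cycle of g (length 6): (7, 6, -10), (-10, 14, 3), (3, 16, -5), (-5, 14, 6), (6, 10, -9), (-9, 8, 7)
cycles differ ⇒ inequivalent

no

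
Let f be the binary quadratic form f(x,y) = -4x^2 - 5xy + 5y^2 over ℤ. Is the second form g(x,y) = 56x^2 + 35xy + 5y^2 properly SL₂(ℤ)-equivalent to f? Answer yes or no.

D₁ = 105, D₂ = 105
river cycle of f (length 6): (5, 5, -4), (-4, 3, 6), (6, 9, -1), (-1, 9, 6), (6, 3, -4), (-4, 5, 5)
river cycle of g (length 6): (5, 5, -4), (-4, 3, 6), (6, 9, -1), (-1, 9, 6), (6, 3, -4), (-4, 5, 5)
cycles coincide ⇒ equivalent

yes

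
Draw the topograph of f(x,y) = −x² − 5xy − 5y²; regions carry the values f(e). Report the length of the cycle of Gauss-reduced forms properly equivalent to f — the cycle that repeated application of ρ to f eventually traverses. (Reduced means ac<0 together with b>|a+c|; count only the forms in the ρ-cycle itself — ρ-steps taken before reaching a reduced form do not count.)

D = 5, ⌊√D⌋ = 2
descent: ρ → (-5,5,-1)
descent: ρ → (-1,1,1)  [lands on river]
river: ρ → (1,1,-1)
ρ-cycle length = 2 (tail of 2 descent steps not counted)

2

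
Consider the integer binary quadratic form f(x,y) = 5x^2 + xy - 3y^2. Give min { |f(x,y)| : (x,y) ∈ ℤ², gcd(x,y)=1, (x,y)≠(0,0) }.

descent: ρ → (-3,5,3)  [lands on river]
river: ρ → (3,7,-1)
river: ρ → (-1,7,3)
river: ρ → (3,5,-3)
river: ρ → (-3,7,1)
river: ρ → (1,7,-3)
closes: descent 1, river 6
min |a| on river = 1

1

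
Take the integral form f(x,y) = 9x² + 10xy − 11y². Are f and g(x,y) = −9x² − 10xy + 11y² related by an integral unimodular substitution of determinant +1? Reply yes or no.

D₁ = 496, D₂ = 496
river cycle of f (length 16): (-11, 12, 8), (8, 20, -3), (-3, 22, 1), (1, 22, -3), (-3, 20, 8), (8, 12, -11), (-11, 10, 9), (9, 8, -12), (-12, 16, 5), (5, 14, -15), … (6 more)
river cycle of g (length 16): (11, 10, -9), (-9, 8, 12), (12, 16, -5), (-5, 14, 15), (15, 16, -4), (-4, 16, 15), (15, 14, -5), (-5, 16, 12), (12, 8, -9), (-9, 10, 11), … (6 more)
cycles differ ⇒ inequivalent

no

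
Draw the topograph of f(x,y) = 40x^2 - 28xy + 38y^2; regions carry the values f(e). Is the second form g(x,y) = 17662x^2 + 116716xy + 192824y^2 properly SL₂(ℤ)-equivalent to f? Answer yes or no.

D₁ = -5296, D₂ = -5296
f: flip: (40,-28,38)→(38,28,40)
f: reduced (well bottom): (38,28,40) with a≤c, −a<b≤a
g: translate: b→10744 (≡116716 mod 35324), so (17662,116716,192824)→(17662,10744,1634)
g: flip: (17662,10744,1634)→(1634,-10744,17662)
g: translate: b→-940 (≡-10744 mod 3268), so (1634,-10744,17662)→(1634,-940,136)
g: flip: (1634,-940,136)→(136,940,1634)
g: translate: b→124 (≡940 mod 272), so (136,940,1634)→(136,124,38)
g: flip: (136,124,38)→(38,-124,136)
g: translate: b→28 (≡-124 mod 76), so (38,-124,136)→(38,28,40)
g: reduced (well bottom): (38,28,40) with a≤c, −a<b≤a
reduced forms (38, 28, 40) vs (38, 28, 40) ⇒ equivalent

yes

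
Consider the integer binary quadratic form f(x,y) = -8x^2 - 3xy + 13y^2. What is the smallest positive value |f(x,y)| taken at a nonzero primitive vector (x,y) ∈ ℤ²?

descent: ρ → (13,3,-8)
descent: ρ → (-8,13,8)  [lands on river]
river: ρ → (8,19,-2)
river: ρ → (-2,17,17)
river: ρ → (17,17,-2)
river: ρ → (-2,19,8)
river: ρ → (8,13,-8)
river: ρ → (-8,19,2)
river: ρ → (2,17,-17)
river: ρ → (-17,17,2)
river: ρ → (2,19,-8)
closes: descent 2, river 10
min |a| on river = 2

2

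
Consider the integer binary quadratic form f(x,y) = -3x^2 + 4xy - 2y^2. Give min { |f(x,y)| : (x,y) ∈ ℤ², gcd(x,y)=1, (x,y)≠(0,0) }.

translate: b→2 (≡-4 mod 6), so (3,-4,2)→(3,2,1)
flip: (3,2,1)→(1,-2,3)
translate: b→0 (≡-2 mod 2), so (1,-2,3)→(1,0,2)
reduced (well bottom): (1,0,2) with a≤c, −a<b≤a
well minimum |f| = |-1| = 1 (negative-definite)

1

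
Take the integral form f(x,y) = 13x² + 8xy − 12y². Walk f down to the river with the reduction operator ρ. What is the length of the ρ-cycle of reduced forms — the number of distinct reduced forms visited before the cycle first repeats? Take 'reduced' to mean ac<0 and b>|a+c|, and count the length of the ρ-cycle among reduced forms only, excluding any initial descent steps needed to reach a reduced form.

D = 688, ⌊√D⌋ = 26
river: ρ → (-12,16,9)
river: ρ → (9,20,-8)
river: ρ → (-8,12,17)
river: ρ → (17,22,-3)
river: ρ → (-3,26,1)
river: ρ → (1,26,-3)
river: ρ → (-3,22,17)
river: ρ → (17,12,-8)
river: ρ → (-8,20,9)
river: ρ → (9,16,-12)
river: ρ → (-12,8,13)
river: ρ → (13,18,-7)
river: ρ → (-7,24,4)
river: ρ → (4,24,-7)
river: ρ → (-7,18,13)
river: ρ → (13,8,-12)
ρ-cycle length = 16 (tail of 0 descent steps not counted)

16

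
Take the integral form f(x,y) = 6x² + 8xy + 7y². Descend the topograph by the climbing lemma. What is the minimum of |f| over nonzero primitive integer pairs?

translate: b→-4 (≡8 mod 12), so (6,8,7)→(6,-4,5)
flip: (6,-4,5)→(5,4,6)
reduced (well bottom): (5,4,6) with a≤c, −a<b≤a
well minimum = a = 5

5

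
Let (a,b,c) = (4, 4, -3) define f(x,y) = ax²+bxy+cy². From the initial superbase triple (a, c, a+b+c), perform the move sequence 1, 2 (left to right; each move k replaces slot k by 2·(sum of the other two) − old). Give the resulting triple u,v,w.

start (4,-3,5) = (f(1,0),f(0,1),f(1,1))
replace slot 1: 2·((-3)+5) − 4 = 0 → (0,-3,5)
replace slot 2: 2·(0+5) − (-3) = 13 → (0,13,5)

0,13,5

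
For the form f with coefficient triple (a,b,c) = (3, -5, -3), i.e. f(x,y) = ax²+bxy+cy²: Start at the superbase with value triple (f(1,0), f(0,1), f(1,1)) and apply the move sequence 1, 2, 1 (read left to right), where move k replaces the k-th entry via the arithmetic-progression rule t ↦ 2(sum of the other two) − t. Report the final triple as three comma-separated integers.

start (3,-3,-5) = (f(1,0),f(0,1),f(1,1))
replace slot 1: 2·((-3)+(-5)) − 3 = -19 → (-19,-3,-5)
replace slot 2: 2·((-19)+(-5)) − (-3) = -45 → (-19,-45,-5)
replace slot 1: 2·((-45)+(-5)) − (-19) = -81 → (-81,-45,-5)

-81,-45,-5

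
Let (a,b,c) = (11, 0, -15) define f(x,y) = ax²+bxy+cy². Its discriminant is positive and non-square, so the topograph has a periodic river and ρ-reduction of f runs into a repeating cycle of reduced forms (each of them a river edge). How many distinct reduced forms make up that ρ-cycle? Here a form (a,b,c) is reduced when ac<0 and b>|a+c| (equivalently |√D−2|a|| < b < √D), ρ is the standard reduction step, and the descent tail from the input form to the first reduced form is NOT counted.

D = 660, ⌊√D⌋ = 25
descent: ρ → (-15,0,11)
descent: ρ → (11,22,-4)  [lands on river]
river: ρ → (-4,18,21)
river: ρ → (21,24,-1)
river: ρ → (-1,24,21)
river: ρ → (21,18,-4)
river: ρ → (-4,22,11)
ρ-cycle length = 6 (tail of 2 descent steps not counted)

6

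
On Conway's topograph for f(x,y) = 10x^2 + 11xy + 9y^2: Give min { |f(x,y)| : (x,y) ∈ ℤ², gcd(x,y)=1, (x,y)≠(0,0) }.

translate: b→-9 (≡11 mod 20), so (10,11,9)→(10,-9,8)
flip: (10,-9,8)→(8,9,10)
translate: b→-7 (≡9 mod 16), so (8,9,10)→(8,-7,9)
reduced (well bottom): (8,-7,9) with a≤c, −a<b≤a
well minimum = a = 8

8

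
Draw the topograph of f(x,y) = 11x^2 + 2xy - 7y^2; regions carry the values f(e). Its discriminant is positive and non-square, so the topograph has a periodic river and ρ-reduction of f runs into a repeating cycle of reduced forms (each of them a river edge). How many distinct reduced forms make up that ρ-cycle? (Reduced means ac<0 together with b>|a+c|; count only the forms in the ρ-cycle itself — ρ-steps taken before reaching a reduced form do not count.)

D = 312, ⌊√D⌋ = 17
descent: ρ → (-7,12,6)  [lands on river]
river: ρ → (6,12,-7)
river: ρ → (-7,16,2)
river: ρ → (2,16,-7)
ρ-cycle length = 4 (tail of 1 descent step not counted)

4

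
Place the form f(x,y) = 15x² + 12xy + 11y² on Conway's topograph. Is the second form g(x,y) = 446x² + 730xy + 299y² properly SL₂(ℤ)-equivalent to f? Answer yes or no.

D₁ = -516, D₂ = -516
f: flip: (15,12,11)→(11,-12,15)
f: translate: b→10 (≡-12 mod 22), so (11,-12,15)→(11,10,14)
f: reduced (well bottom): (11,10,14) with a≤c, −a<b≤a
g: translate: b→-162 (≡730 mod 892), so (446,730,299)→(446,-162,15)
g: flip: (446,-162,15)→(15,162,446)
g: translate: b→12 (≡162 mod 30), so (15,162,446)→(15,12,11)
g: flip: (15,12,11)→(11,-12,15)
g: translate: b→10 (≡-12 mod 22), so (11,-12,15)→(11,10,14)
g: reduced (well bottom): (11,10,14) with a≤c, −a<b≤a
reduced forms (11, 10, 14) vs (11, 10, 14) ⇒ equivalent

yes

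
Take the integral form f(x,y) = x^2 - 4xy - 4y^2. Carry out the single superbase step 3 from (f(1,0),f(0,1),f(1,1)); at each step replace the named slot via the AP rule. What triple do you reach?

start (1,-4,-7) = (f(1,0),f(0,1),f(1,1))
replace slot 3: 2·(1+(-4)) − (-7) = 1 → (1,-4,1)

1,-4,1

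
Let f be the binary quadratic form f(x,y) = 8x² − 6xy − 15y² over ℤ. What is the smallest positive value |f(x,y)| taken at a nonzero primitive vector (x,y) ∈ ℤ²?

descent: ρ → (-15,6,8)
descent: ρ → (8,10,-13)  [lands on river]
river: ρ → (-13,16,5)
river: ρ → (5,14,-16)
river: ρ → (-16,18,3)
river: ρ → (3,18,-16)
river: ρ → (-16,14,5)
river: ρ → (5,16,-13)
river: ρ → (-13,10,8)
river: ρ → (8,22,-1)
river: ρ → (-1,22,8)
closes: descent 2, river 10
min |a| on river = 1

1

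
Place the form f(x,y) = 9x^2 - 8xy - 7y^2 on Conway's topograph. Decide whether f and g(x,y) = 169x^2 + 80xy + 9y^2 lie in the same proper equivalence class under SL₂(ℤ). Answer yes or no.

D₁ = 316, D₂ = 316
river cycle of f (length 6): (-7, 8, 9), (9, 10, -6), (-6, 14, 5), (5, 16, -3), (-3, 14, 10), (10, 6, -7)
river cycle of g (length 6): (9, 10, -6), (-6, 14, 5), (5, 16, -3), (-3, 14, 10), (10, 6, -7), (-7, 8, 9)
cycles coincide ⇒ equivalent

yes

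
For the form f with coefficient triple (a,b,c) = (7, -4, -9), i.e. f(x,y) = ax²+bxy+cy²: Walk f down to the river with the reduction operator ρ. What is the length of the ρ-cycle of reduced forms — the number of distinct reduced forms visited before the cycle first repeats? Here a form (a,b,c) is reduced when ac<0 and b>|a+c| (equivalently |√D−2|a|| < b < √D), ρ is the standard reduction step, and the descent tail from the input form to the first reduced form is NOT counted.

D = 268, ⌊√D⌋ = 16
descent: ρ → (-9,4,7)  [lands on river]
river: ρ → (7,10,-6)
river: ρ → (-6,14,3)
river: ρ → (3,16,-1)
river: ρ → (-1,16,3)
river: ρ → (3,14,-6)
river: ρ → (-6,10,7)
river: ρ → (7,4,-9)
river: ρ → (-9,14,2)
river: ρ → (2,14,-9)
ρ-cycle length = 10 (tail of 1 descent step not counted)

10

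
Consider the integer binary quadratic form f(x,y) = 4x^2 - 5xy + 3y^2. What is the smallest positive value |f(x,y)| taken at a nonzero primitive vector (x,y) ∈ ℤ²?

translate: b→3 (≡-5 mod 8), so (4,-5,3)→(4,3,2)
flip: (4,3,2)→(2,-3,4)
translate: b→1 (≡-3 mod 4), so (2,-3,4)→(2,1,3)
reduced (well bottom): (2,1,3) with a≤c, −a<b≤a
well minimum = a = 2

2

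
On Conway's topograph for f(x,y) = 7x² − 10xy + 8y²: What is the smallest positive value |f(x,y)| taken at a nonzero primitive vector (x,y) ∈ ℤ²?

translate: b→4 (≡-10 mod 14), so (7,-10,8)→(7,4,5)
flip: (7,4,5)→(5,-4,7)
reduced (well bottom): (5,-4,7) with a≤c, −a<b≤a
well minimum = a = 5

5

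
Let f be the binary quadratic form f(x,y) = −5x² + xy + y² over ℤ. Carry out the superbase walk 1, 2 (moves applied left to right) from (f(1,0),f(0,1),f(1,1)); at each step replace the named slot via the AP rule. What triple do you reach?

start (-5,1,-3) = (f(1,0),f(0,1),f(1,1))
replace slot 1: 2·(1+(-3)) − (-5) = 1 → (1,1,-3)
replace slot 2: 2·(1+(-3)) − 1 = -5 → (1,-5,-3)

1,-5,-3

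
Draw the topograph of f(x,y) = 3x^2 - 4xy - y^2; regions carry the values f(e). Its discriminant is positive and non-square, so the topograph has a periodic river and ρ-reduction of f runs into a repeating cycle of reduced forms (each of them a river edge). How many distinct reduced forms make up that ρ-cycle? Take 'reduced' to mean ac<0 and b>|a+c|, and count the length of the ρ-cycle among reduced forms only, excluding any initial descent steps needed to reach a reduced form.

D = 28, ⌊√D⌋ = 5
descent: ρ → (-1,4,3)  [lands on river]
river: ρ → (3,2,-2)
river: ρ → (-2,2,3)
river: ρ → (3,4,-1)
ρ-cycle length = 4 (tail of 1 descent step not counted)

4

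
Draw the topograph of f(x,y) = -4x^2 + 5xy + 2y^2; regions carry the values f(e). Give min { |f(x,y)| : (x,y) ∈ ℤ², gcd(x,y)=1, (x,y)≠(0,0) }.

river: ρ → (2,7,-1)
river: ρ → (-1,7,2)
river: ρ → (2,5,-4)
river: ρ → (-4,3,3)
river: ρ → (3,3,-4)
river: ρ → (-4,5,2)
closes: descent 0, river 6
min |a| on river = 1

1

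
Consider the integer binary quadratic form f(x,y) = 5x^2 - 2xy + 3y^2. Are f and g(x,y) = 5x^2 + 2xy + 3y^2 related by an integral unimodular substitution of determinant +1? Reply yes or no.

D₁ = -56, D₂ = -56
f: flip: (5,-2,3)→(3,2,5)
f: reduced (well bottom): (3,2,5) with a≤c, −a<b≤a
g: flip: (5,2,3)→(3,-2,5)
g: reduced (well bottom): (3,-2,5) with a≤c, −a<b≤a
reduced forms (3, 2, 5) vs (3, -2, 5) ⇒ inequivalent

no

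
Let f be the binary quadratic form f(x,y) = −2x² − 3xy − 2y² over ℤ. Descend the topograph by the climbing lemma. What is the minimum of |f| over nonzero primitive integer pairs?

translate: b→-1 (≡3 mod 4), so (2,3,2)→(2,-1,1)
flip: (2,-1,1)→(1,1,2)
reduced (well bottom): (1,1,2) with a≤c, −a<b≤a
well minimum |f| = |-1| = 1 (negative-definite)

1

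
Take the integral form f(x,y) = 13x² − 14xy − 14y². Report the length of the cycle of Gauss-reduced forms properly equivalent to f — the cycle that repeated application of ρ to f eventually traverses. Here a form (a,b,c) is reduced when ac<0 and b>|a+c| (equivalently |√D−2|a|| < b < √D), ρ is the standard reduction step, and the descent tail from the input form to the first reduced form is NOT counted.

D = 924, ⌊√D⌋ = 30
descent: ρ → (-14,14,13)  [lands on river]
river: ρ → (13,12,-15)
river: ρ → (-15,18,10)
river: ρ → (10,22,-11)
river: ρ → (-11,22,10)
river: ρ → (10,18,-15)
river: ρ → (-15,12,13)
river: ρ → (13,14,-14)
ρ-cycle length = 8 (tail of 1 descent step not counted)

8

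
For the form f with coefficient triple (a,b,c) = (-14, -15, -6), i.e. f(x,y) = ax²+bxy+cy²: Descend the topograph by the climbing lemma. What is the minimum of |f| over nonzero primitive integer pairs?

translate: b→-13 (≡15 mod 28), so (14,15,6)→(14,-13,5)
flip: (14,-13,5)→(5,13,14)
translate: b→3 (≡13 mod 10), so (5,13,14)→(5,3,6)
reduced (well bottom): (5,3,6) with a≤c, −a<b≤a
well minimum |f| = |-5| = 5 (negative-definite)

5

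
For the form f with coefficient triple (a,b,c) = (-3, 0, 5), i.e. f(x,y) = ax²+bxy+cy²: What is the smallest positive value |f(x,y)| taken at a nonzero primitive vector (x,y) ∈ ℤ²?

descent: ρ → (5,0,-3)
descent: ρ → (-3,6,2)  [lands on river]
river: ρ → (2,6,-3)
closes: descent 2, river 2
min |a| on river = 2

2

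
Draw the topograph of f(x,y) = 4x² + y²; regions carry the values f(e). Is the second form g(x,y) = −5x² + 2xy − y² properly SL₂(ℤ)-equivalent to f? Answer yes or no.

D₁ = -16, D₂ = -16
f: flip: (4,0,1)→(1,0,4)
f: reduced (well bottom): (1,0,4) with a≤c, −a<b≤a
g is negative-definite; reduce −g:
−g: flip: (5,-2,1)→(1,2,5)
−g: translate: b→0 (≡2 mod 2), so (1,2,5)→(1,0,4)
−g: reduced (well bottom): (1,0,4) with a≤c, −a<b≤a
flip sign back: reduced form of g is (-1,0,-4)
reduced forms (1, 0, 4) vs (-1, 0, -4) ⇒ inequivalent

no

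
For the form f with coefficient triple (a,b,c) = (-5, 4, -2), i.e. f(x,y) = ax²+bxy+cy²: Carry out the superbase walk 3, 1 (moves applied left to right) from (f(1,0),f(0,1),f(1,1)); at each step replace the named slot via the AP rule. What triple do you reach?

start (-5,-2,-3) = (f(1,0),f(0,1),f(1,1))
replace slot 3: 2·((-5)+(-2)) − (-3) = -11 → (-5,-2,-11)
replace slot 1: 2·((-2)+(-11)) − (-5) = -21 → (-21,-2,-11)

-21,-2,-11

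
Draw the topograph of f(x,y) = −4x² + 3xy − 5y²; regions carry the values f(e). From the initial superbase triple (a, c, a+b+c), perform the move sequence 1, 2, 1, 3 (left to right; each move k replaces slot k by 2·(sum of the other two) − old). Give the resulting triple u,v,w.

start (-4,-5,-6) = (f(1,0),f(0,1),f(1,1))
replace slot 1: 2·((-5)+(-6)) − (-4) = -18 → (-18,-5,-6)
replace slot 2: 2·((-18)+(-6)) − (-5) = -43 → (-18,-43,-6)
replace slot 1: 2·((-43)+(-6)) − (-18) = -80 → (-80,-43,-6)
replace slot 3: 2·((-80)+(-43)) − (-6) = -240 → (-80,-43,-240)

-80,-43,-240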